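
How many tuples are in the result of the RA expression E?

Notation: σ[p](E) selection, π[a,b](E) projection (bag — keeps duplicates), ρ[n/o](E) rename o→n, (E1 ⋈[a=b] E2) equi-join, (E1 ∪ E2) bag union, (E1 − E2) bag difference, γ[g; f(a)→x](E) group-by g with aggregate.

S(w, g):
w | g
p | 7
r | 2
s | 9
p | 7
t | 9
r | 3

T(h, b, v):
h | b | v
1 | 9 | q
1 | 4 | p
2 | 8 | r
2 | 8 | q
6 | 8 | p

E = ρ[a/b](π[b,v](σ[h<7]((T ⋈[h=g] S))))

Subexpression sizes:
  T → 5
  S → 6
  (T ⋈[h=g] S) → 2
  σ[h<7]((T ⋈[h=g] S)) → 2
  π[b,v](σ[h<7]((T ⋈[h=g] S))) → 2
  ρ[a/b](π[b,v](σ[h<7]((T ⋈[h=g] S)))) → 2

|E| = 2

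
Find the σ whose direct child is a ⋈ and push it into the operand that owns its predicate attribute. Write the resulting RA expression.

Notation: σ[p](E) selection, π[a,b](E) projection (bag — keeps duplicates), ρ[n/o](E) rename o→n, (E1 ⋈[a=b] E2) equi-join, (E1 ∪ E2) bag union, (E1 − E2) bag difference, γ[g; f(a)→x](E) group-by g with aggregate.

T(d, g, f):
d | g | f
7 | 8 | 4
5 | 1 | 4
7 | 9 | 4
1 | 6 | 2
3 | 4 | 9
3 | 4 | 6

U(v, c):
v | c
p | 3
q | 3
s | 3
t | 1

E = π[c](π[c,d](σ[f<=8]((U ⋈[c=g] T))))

σ filters on f, owned by the right side.
E' = π[c](π[c,d]((U ⋈[c=g] σ[f<=8](T))))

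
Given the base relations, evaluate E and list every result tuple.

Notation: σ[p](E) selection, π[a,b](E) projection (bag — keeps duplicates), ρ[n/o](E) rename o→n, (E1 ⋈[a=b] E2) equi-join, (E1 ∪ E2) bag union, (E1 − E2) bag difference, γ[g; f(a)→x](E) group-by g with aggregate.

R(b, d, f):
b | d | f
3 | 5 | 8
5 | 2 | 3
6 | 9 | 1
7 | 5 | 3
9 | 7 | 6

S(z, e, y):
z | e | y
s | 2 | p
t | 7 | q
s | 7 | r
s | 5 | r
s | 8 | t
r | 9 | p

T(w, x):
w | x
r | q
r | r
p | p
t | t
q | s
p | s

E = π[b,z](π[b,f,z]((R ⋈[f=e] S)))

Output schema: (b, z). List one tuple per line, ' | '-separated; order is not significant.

Per-node cardinality:
  R → 5
  S → 6
  (R ⋈[f=e] S) → 1
  π[b,f,z]((R ⋈[f=e] S)) → 1
  π[b,z](π[b,f,z]((R ⋈[f=e] S))) → 1

== RESULT ==
b | z
3 | s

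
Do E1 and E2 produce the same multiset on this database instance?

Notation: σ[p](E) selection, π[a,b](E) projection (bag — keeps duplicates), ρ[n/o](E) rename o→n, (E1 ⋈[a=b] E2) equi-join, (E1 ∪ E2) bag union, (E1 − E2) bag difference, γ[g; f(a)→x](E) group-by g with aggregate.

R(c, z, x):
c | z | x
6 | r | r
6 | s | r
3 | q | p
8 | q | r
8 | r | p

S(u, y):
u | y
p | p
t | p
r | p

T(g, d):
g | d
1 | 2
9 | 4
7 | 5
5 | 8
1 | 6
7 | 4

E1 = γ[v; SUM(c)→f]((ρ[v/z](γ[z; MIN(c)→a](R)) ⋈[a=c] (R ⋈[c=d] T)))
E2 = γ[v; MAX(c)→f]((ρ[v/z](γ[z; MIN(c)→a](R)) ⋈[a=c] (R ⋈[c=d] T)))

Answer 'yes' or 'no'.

E1 subexpression sizes:
  R → 5
  γ[z; MIN(c)→a](R) → 3
  ρ[v/z](γ[z; MIN(c)→a](R)) → 3
  R → 5
  T → 6
  (R ⋈[c=d] T) → 4
  (ρ[v/z](γ[z; MIN(c)→a](R)) ⋈[a=c] (R ⋈[c=d] T)) → 4
  γ[v; SUM(c)→f]((ρ[v/z](γ[z; MIN(c)→a](R)) ⋈[a=c] (R ⋈[c=d] T))) → 2
E2 subexpression sizes:
  R → 5
  γ[z; MIN(c)→a](R) → 3
  ρ[v/z](γ[z; MIN(c)→a](R)) → 3
  R → 5
  T → 6
  (R ⋈[c=d] T) → 4
  (ρ[v/z](γ[z; MIN(c)→a](R)) ⋈[a=c] (R ⋈[c=d] T)) → 4
  γ[v; MAX(c)→f]((ρ[v/z](γ[z; MIN(c)→a](R)) ⋈[a=c] (R ⋈[c=d] T))) → 2

E1 result:
v | f
r | 12
s | 12
E2 result:
v | f
r | 6
s | 6
Witness: ('r', 12) appears 1× in E1 but 0× in E2.

no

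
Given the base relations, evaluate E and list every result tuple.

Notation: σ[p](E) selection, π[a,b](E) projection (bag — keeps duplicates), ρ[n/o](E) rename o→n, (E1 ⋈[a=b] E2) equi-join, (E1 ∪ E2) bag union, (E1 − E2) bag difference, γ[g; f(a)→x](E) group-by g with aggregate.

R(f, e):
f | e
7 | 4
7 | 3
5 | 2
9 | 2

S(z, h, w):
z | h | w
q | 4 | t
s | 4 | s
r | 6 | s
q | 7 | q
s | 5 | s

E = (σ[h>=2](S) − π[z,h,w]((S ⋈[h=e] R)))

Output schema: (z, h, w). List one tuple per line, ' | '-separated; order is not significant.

Row counts bottom-up:
  S → 5
  σ[h>=2](S) → 5
  S → 5
  R → 4
  (S ⋈[h=e] R) → 2
  π[z,h,w]((S ⋈[h=e] R)) → 2
  (σ[h>=2](S) − π[z,h,w]((S ⋈[h=e] R))) → 3

== RESULT ==
z | h | w
q | 7 | q
r | 6 | s
s | 5 | s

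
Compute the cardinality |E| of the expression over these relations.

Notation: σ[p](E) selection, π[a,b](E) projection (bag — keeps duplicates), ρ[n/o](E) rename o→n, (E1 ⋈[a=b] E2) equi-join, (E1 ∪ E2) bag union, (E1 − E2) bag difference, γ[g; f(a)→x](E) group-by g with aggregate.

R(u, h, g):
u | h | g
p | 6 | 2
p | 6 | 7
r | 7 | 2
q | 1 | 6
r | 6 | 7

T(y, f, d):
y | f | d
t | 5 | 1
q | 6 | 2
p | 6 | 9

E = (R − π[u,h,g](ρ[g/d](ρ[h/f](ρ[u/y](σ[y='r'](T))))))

Stepwise |·|:
  R → 5
  T → 3
  σ[y='r'](T) → 0
  ρ[u/y](σ[y='r'](T)) → 0
  ρ[h/f](ρ[u/y](σ[y='r'](T))) → 0
  ρ[g/d](ρ[h/f](ρ[u/y](σ[y='r'](T)))) → 0
  π[u,h,g](ρ[g/d](ρ[h/f](ρ[u/y](σ[y='r'](T))))) → 0
  (R − π[u,h,g](ρ[g/d](ρ[h/f](ρ[u/y](σ[y='r'](T)))))) → 5

|E| = 5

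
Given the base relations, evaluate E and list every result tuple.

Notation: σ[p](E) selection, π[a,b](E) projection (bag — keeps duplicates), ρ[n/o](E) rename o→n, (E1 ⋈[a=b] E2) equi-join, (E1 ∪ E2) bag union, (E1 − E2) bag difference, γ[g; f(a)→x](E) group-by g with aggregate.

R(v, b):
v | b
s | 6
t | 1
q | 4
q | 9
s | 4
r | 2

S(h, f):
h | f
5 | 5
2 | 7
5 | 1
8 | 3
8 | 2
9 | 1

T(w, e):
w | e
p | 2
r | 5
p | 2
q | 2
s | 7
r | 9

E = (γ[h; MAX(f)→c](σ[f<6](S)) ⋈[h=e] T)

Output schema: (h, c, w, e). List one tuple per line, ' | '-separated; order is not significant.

Per-node cardinality:
  S → 6
  σ[f<6](S) → 5
  γ[h; MAX(f)→c](σ[f<6](S)) → 3
  T → 6
  (γ[h; MAX(f)→c](σ[f<6](S)) ⋈[h=e] T) → 2

== RESULT ==
h | c | w | e
5 | 5 | r | 5
9 | 1 | r | 9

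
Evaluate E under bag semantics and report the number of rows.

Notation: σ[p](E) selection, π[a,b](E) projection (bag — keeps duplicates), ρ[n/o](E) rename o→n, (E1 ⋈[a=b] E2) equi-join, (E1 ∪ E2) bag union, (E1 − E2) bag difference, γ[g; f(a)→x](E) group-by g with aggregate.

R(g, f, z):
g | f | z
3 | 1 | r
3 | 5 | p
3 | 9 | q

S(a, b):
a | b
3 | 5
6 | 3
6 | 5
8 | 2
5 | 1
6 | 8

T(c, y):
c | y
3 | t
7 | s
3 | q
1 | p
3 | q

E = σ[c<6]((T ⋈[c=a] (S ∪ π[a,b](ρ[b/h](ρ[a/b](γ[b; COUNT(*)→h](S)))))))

Per-node cardinality:
  T → 5
  S → 6
  S → 6
  γ[b; COUNT(*)→h](S) → 5
  ρ[a/b](γ[b; COUNT(*)→h](S)) → 5
  ρ[b/h](ρ[a/b](γ[b; COUNT(*)→h](S))) → 5
  π[a,b](ρ[b/h](ρ[a/b](γ[b; COUNT(*)→h](S)))) → 5
  (S ∪ π[a,b](ρ[b/h](ρ[a/b](γ[b; COUNT(*)→h](S))))) → 11
  (T ⋈[c=a] (S ∪ π[a,b](ρ[b/h](ρ[a/b](γ[b; COUNT(*)→h](S)))))) → 7
  σ[c<6]((T ⋈[c=a] (S ∪ π[a,b](ρ[b/h](ρ[a/b](γ[b; COUNT(*)→h](S))))))) → 7

|E| = 7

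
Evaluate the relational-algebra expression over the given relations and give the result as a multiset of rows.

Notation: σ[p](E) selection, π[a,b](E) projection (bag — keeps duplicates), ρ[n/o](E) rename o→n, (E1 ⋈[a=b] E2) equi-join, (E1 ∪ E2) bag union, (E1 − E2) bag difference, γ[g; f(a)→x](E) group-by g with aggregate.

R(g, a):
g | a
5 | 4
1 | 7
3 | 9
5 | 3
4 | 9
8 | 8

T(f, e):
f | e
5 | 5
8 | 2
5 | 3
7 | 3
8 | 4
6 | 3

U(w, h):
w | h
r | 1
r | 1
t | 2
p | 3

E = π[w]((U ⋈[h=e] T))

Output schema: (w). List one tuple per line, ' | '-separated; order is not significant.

Per-node cardinality:
  U → 4
  T → 6
  (U ⋈[h=e] T) → 4
  π[w]((U ⋈[h=e] T)) → 4

== RESULT ==
w
p
p
p
t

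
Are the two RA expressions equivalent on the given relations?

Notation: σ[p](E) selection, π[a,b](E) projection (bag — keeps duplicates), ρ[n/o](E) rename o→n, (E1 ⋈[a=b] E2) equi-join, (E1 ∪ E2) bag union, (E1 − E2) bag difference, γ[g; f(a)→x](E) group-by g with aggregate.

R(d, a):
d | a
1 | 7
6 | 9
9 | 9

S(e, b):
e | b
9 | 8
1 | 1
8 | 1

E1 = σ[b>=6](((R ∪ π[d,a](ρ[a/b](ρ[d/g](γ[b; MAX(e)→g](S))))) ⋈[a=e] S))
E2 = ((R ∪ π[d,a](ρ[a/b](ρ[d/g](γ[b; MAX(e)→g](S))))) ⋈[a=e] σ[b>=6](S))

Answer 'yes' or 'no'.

E1 per-node cardinality:
  R → 3
  S → 3
  γ[b; MAX(e)→g](S) → 2
  ρ[d/g](γ[b; MAX(e)→g](S)) → 2
  ρ[a/b](ρ[d/g](γ[b; MAX(e)→g](S))) → 2
  π[d,a](ρ[a/b](ρ[d/g](γ[b; MAX(e)→g](S)))) → 2
  (R ∪ π[d,a](ρ[a/b](ρ[d/g](γ[b; MAX(e)→g](S))))) → 5
  S → 3
  ((R ∪ π[d,a](ρ[a/b](ρ[d/g](γ[b; MAX(e)→g](S))))) ⋈[a=e] S) → 4
  σ[b>=6](((R ∪ π[d,a](ρ[a/b](ρ[d/g](γ[b; MAX(e)→g](S))))) ⋈[a=e] S)) → 2
E2 per-node cardinality:
  R → 3
  S → 3
  γ[b; MAX(e)→g](S) → 2
  ρ[d/g](γ[b; MAX(e)→g](S)) → 2
  ρ[a/b](ρ[d/g](γ[b; MAX(e)→g](S))) → 2
  π[d,a](ρ[a/b](ρ[d/g](γ[b; MAX(e)→g](S)))) → 2
  (R ∪ π[d,a](ρ[a/b](ρ[d/g](γ[b; MAX(e)→g](S))))) → 5
  S → 3
  σ[b>=6](S) → 1
  ((R ∪ π[d,a](ρ[a/b](ρ[d/g](γ[b; MAX(e)→g](S))))) ⋈[a=e] σ[b>=6](S)) → 2

E1 and E2 produce the same multiset:
d | a | e | b
6 | 9 | 9 | 8
9 | 9 | 9 | 8

yes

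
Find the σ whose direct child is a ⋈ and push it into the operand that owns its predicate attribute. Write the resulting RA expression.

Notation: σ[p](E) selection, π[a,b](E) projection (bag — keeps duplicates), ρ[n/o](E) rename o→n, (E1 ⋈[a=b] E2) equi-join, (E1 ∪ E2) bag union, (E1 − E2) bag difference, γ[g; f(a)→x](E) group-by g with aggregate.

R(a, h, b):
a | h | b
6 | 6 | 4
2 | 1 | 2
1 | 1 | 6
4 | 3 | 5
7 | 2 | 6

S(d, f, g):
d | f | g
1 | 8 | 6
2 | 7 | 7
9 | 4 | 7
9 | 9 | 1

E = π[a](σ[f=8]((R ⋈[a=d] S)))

σ filters on f, owned by the right side.
E' = π[a]((R ⋈[a=d] σ[f=8](S)))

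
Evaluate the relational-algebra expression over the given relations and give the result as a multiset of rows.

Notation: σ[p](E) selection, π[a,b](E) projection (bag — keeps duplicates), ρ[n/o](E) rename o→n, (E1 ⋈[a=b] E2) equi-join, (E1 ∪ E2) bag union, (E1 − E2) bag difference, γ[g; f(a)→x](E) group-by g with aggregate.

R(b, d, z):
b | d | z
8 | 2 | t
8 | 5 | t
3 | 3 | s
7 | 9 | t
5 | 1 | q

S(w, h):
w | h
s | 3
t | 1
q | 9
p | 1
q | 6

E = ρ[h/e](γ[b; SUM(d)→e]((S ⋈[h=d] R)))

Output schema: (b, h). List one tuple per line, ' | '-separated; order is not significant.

Stepwise |·|:
  S → 5
  R → 5
  (S ⋈[h=d] R) → 4
  γ[b; SUM(d)→e]((S ⋈[h=d] R)) → 3
  ρ[h/e](γ[b; SUM(d)→e]((S ⋈[h=d] R))) → 3

== RESULT ==
b | h
3 | 3
5 | 2
7 | 9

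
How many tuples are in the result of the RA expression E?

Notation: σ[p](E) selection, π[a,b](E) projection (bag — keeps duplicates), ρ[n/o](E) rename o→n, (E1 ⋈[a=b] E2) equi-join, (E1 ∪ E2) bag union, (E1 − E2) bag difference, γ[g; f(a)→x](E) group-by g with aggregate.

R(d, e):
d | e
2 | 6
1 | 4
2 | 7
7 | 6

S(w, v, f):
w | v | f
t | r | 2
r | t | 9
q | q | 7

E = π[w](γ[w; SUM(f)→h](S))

Stepwise |·|:
  S → 3
  γ[w; SUM(f)→h](S) → 3
  π[w](γ[w; SUM(f)→h](S)) → 3

|E| = 3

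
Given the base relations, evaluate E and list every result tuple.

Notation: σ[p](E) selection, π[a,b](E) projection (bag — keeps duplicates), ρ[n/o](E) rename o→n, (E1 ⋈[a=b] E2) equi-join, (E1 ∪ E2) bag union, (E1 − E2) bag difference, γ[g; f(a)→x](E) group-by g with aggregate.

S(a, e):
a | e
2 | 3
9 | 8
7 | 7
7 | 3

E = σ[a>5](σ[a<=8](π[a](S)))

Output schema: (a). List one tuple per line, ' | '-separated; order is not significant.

Subexpression sizes:
  S → 4
  π[a](S) → 4
  σ[a<=8](π[a](S)) → 3
  σ[a>5](σ[a<=8](π[a](S))) → 2

== RESULT ==
a
7
7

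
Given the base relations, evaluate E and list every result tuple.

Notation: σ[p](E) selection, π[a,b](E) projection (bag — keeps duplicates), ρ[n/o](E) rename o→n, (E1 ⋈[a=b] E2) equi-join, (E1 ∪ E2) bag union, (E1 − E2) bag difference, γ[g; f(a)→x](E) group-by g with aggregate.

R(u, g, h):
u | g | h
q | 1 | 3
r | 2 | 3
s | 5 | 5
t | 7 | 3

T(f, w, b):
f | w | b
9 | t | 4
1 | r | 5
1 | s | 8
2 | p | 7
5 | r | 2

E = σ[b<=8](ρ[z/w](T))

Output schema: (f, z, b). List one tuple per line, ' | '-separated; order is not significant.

Subexpression sizes:
  T → 5
  ρ[z/w](T) → 5
  σ[b<=8](ρ[z/w](T)) → 5

== RESULT ==
f | z | b
1 | r | 5
1 | s | 8
2 | p | 7
5 | r | 2
9 | t | 4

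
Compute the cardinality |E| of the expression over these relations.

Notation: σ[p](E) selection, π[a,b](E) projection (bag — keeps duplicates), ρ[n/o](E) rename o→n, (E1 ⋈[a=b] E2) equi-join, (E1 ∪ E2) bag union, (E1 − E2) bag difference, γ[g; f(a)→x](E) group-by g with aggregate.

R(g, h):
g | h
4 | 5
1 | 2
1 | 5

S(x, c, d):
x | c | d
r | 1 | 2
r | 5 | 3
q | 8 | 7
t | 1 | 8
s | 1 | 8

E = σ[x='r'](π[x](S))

Row counts bottom-up:
  S → 5
  π[x](S) → 5
  σ[x='r'](π[x](S)) → 2

|E| = 2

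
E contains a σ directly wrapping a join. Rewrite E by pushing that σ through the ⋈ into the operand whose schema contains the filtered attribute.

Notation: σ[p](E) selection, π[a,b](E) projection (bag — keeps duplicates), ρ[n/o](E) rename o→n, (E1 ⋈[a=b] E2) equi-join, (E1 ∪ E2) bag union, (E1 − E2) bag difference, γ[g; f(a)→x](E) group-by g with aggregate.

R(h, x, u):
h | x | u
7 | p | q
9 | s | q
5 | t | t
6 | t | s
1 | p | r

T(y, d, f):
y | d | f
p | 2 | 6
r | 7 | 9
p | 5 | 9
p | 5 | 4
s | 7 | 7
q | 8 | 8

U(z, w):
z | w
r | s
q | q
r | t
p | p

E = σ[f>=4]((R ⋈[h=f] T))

σ filters on f, owned by the right side.
E' = (R ⋈[h=f] σ[f>=4](T))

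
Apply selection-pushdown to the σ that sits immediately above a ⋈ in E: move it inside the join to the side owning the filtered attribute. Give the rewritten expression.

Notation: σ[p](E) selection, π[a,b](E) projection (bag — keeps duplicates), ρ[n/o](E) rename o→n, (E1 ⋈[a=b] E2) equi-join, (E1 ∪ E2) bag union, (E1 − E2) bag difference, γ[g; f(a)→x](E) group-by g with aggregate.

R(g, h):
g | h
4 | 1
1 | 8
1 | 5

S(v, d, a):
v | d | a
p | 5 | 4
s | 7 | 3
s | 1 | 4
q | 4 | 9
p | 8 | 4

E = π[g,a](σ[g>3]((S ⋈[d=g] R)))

σ filters on g, owned by the right side.
E' = π[g,a]((S ⋈[d=g] σ[g>3](R)))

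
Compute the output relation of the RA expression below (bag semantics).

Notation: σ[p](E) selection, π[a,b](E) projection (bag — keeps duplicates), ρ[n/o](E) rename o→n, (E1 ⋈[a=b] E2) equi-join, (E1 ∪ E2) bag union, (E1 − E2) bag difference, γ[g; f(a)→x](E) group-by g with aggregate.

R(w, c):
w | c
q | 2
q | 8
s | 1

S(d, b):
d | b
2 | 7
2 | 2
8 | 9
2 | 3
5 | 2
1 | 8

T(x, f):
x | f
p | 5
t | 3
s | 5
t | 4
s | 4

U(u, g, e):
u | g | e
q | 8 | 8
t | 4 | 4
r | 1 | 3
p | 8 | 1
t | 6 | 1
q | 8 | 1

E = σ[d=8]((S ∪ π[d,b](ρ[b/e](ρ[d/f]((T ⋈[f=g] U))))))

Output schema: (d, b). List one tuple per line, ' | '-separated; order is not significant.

Per-node cardinality:
  S → 6
  T → 5
  U → 6
  (T ⋈[f=g] U) → 2
  ρ[d/f]((T ⋈[f=g] U)) → 2
  ρ[b/e](ρ[d/f]((T ⋈[f=g] U))) → 2
  π[d,b](ρ[b/e](ρ[d/f]((T ⋈[f=g] U)))) → 2
  (S ∪ π[d,b](ρ[b/e](ρ[d/f]((T ⋈[f=g] U))))) → 8
  σ[d=8]((S ∪ π[d,b](ρ[b/e](ρ[d/f]((T ⋈[f=g] U)))))) → 1

== RESULT ==
d | b
8 | 9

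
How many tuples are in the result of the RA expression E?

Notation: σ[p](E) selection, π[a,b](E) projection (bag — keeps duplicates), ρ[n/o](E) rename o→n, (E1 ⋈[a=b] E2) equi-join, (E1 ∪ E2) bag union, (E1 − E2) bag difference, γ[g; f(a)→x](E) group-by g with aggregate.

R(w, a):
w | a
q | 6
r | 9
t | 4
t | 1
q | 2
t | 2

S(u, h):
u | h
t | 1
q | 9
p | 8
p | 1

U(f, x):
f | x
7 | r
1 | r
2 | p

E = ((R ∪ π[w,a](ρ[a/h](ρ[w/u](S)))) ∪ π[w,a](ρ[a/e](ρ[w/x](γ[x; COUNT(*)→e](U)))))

Subexpression sizes:
  R → 6
  S → 4
  ρ[w/u](S) → 4
  ρ[a/h](ρ[w/u](S)) → 4
  π[w,a](ρ[a/h](ρ[w/u](S))) → 4
  (R ∪ π[w,a](ρ[a/h](ρ[w/u](S)))) → 10
  U → 3
  γ[x; COUNT(*)→e](U) → 2
  ρ[w/x](γ[x; COUNT(*)→e](U)) → 2
  ρ[a/e](ρ[w/x](γ[x; COUNT(*)→e](U))) → 2
  π[w,a](ρ[a/e](ρ[w/x](γ[x; COUNT(*)→e](U)))) → 2
  ((R ∪ π[w,a](ρ[a/h](ρ[w/u](S)))) ∪ π[w,a](ρ[a/e](ρ[w/x](γ[x; COUNT(*)→e](U))))) → 12

|E| = 12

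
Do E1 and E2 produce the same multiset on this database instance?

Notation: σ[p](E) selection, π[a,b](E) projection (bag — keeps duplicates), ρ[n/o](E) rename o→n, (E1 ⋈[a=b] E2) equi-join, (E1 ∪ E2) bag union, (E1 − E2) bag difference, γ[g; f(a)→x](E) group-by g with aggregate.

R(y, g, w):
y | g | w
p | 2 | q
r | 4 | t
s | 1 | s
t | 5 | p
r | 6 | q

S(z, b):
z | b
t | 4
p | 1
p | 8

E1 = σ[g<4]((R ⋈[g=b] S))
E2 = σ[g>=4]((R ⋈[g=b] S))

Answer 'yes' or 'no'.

E1 subexpression sizes:
  R → 5
  S → 3
  (R ⋈[g=b] S) → 2
  σ[g<4]((R ⋈[g=b] S)) → 1
E2 subexpression sizes:
  R → 5
  S → 3
  (R ⋈[g=b] S) → 2
  σ[g>=4]((R ⋈[g=b] S)) → 1

E1 result:
y | g | w | z | b
s | 1 | s | p | 1
E2 result:
y | g | w | z | b
r | 4 | t | t | 4
Witness: ('r', 4, 't', 't', 4) appears 0× in E1 but 1× in E2.

no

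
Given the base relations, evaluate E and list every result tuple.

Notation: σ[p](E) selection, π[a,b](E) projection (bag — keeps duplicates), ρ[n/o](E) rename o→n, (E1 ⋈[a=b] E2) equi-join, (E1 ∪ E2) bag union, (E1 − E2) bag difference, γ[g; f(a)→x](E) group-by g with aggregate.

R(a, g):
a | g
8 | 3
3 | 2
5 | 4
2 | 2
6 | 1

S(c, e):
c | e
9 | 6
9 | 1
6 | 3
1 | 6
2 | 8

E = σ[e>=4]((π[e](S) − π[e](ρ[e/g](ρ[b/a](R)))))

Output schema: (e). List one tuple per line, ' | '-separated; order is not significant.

Per-node cardinality:
  S → 5
  π[e](S) → 5
  R → 5
  ρ[b/a](R) → 5
  ρ[e/g](ρ[b/a](R)) → 5
  π[e](ρ[e/g](ρ[b/a](R))) → 5
  (π[e](S) − π[e](ρ[e/g](ρ[b/a](R)))) → 3
  σ[e>=4]((π[e](S) − π[e](ρ[e/g](ρ[b/a](R))))) → 3

== RESULT ==
e
6
6
8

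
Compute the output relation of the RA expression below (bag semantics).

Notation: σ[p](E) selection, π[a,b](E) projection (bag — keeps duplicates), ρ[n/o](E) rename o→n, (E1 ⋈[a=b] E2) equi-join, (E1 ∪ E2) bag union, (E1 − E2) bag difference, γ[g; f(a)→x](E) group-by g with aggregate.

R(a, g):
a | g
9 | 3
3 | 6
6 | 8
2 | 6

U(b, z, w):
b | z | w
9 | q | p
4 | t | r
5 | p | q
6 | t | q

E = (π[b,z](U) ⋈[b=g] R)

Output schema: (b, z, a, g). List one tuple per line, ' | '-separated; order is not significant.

Row counts bottom-up:
  U → 4
  π[b,z](U) → 4
  R → 4
  (π[b,z](U) ⋈[b=g] R) → 2

== RESULT ==
b | z | a | g
6 | t | 2 | 6
6 | t | 3 | 6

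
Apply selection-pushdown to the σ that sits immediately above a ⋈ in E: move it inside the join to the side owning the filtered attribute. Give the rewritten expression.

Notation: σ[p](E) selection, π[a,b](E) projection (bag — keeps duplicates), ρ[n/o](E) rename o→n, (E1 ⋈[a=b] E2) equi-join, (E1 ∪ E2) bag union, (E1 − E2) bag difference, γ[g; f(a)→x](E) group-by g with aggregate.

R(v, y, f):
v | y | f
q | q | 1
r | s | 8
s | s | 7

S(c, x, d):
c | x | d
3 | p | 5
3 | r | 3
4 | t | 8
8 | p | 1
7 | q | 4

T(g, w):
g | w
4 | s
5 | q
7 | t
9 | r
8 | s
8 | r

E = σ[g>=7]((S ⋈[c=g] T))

σ filters on g, owned by the right side.
E' = (S ⋈[c=g] σ[g>=7](T))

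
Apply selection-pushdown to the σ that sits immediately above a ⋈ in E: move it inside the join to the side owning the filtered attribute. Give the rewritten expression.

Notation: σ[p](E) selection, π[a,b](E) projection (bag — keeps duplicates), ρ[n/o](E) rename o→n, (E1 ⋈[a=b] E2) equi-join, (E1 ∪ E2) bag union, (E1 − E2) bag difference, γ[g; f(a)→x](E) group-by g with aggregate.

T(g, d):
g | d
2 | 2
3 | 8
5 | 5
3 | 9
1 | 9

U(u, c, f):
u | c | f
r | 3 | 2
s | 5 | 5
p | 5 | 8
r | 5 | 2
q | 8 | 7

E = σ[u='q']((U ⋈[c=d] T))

σ filters on u, owned by the left side.
E' = (σ[u='q'](U) ⋈[c=d] T)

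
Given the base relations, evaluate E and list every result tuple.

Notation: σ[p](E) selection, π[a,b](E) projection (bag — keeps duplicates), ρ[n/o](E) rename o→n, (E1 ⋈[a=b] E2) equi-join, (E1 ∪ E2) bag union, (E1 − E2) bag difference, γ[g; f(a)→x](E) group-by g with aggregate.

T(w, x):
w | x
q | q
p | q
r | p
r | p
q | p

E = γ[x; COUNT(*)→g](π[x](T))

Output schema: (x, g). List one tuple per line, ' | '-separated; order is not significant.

Subexpression sizes:
  T → 5
  π[x](T) → 5
  γ[x; COUNT(*)→g](π[x](T)) → 2

== RESULT ==
x | g
p | 3
q | 2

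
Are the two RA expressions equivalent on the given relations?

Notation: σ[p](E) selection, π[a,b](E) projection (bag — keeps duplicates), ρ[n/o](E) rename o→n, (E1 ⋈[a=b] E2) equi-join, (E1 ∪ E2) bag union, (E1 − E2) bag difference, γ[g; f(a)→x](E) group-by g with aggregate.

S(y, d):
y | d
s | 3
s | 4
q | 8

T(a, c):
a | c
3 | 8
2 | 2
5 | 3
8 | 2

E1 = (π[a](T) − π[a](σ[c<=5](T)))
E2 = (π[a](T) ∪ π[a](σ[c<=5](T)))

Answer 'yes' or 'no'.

E1 per-node cardinality:
  T → 4
  π[a](T) → 4
  T → 4
  σ[c<=5](T) → 3
  π[a](σ[c<=5](T)) → 3
  (π[a](T) − π[a](σ[c<=5](T))) → 1
E2 per-node cardinality:
  T → 4
  π[a](T) → 4
  T → 4
  σ[c<=5](T) → 3
  π[a](σ[c<=5](T)) → 3
  (π[a](T) ∪ π[a](σ[c<=5](T))) → 7

E1 result:
a
3
E2 result:
a
2
2
3
5
5
8
8
Witness: (2,) appears 0× in E1 but 2× in E2.

no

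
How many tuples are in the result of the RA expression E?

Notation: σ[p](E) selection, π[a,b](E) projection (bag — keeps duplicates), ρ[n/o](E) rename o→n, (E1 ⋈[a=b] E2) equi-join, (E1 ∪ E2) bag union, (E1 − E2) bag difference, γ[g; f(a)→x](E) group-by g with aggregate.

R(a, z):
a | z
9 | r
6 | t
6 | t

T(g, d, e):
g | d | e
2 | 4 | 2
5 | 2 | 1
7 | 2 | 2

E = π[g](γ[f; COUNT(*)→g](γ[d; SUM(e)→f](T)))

Subexpression sizes:
  T → 3
  γ[d; SUM(e)→f](T) → 2
  γ[f; COUNT(*)→g](γ[d; SUM(e)→f](T)) → 2
  π[g](γ[f; COUNT(*)→g](γ[d; SUM(e)→f](T))) → 2

|E| = 2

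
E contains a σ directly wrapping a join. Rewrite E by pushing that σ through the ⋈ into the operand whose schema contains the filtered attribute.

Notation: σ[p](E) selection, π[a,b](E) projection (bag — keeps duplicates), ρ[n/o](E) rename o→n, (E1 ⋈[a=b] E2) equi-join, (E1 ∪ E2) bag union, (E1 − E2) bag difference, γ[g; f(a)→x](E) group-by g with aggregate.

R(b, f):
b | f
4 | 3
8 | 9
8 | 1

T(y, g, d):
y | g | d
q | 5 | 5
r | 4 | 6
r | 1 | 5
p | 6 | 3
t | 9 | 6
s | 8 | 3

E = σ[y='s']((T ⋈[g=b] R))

σ filters on y, owned by the left side.
E' = (σ[y='s'](T) ⋈[g=b] R)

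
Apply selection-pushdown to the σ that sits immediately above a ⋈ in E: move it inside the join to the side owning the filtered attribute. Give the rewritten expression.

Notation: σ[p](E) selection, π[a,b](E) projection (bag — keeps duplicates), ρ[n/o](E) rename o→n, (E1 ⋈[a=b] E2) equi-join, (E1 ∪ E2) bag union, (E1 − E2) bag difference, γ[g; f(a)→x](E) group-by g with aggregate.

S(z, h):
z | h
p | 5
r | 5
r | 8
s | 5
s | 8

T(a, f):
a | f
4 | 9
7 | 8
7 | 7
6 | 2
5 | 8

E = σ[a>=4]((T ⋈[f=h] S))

σ filters on a, owned by the left side.
E' = (σ[a>=4](T) ⋈[f=h] S)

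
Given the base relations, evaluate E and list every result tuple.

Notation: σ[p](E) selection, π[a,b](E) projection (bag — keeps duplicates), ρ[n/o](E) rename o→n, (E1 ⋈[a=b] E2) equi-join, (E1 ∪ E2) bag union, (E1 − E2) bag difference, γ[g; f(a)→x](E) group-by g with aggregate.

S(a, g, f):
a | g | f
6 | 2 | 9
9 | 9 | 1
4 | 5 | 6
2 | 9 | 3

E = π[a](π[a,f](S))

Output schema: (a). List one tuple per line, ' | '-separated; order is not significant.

Per-node cardinality:
  S → 4
  π[a,f](S) → 4
  π[a](π[a,f](S)) → 4

== RESULT ==
a
2
4
6
9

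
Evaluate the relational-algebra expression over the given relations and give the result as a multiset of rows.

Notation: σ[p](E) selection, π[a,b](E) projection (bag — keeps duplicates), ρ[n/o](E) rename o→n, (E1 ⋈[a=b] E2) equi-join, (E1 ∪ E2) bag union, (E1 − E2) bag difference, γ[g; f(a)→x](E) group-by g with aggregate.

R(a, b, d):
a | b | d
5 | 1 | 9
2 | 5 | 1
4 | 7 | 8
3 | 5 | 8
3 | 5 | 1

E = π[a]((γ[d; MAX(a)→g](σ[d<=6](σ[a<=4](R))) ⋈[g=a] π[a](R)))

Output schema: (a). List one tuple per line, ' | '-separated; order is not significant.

Subexpression sizes:
  R → 5
  σ[a<=4](R) → 4
  σ[d<=6](σ[a<=4](R)) → 2
  γ[d; MAX(a)→g](σ[d<=6](σ[a<=4](R))) → 1
  R → 5
  π[a](R) → 5
  (γ[d; MAX(a)→g](σ[d<=6](σ[a<=4](R))) ⋈[g=a] π[a](R)) → 2
  π[a]((γ[d; MAX(a)→g](σ[d<=6](σ[a<=4](R))) ⋈[g=a] π[a](R))) → 2

== RESULT ==
a
3
3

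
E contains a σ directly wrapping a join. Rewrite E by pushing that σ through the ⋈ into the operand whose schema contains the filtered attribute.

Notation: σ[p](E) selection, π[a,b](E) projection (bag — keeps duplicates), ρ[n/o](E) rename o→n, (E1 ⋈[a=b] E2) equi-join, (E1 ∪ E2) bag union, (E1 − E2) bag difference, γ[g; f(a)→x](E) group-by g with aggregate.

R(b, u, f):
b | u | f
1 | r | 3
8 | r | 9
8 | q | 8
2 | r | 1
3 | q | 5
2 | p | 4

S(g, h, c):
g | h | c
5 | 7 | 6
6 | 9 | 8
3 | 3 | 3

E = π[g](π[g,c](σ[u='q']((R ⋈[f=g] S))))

σ filters on u, owned by the left side.
E' = π[g](π[g,c]((σ[u='q'](R) ⋈[f=g] S)))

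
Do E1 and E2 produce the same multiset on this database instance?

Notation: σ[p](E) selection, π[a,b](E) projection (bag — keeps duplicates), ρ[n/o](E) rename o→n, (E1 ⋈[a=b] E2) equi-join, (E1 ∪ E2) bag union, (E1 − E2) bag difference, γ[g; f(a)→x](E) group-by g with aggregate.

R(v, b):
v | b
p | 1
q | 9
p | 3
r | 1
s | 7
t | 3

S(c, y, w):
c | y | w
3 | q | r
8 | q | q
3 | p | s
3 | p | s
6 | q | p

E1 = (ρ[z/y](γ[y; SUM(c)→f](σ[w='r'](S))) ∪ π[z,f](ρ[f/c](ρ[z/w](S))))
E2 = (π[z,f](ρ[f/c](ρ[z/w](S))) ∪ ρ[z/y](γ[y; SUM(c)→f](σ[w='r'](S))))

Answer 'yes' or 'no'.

E1 per-node cardinality:
  S → 5
  σ[w='r'](S) → 1
  γ[y; SUM(c)→f](σ[w='r'](S)) → 1
  ρ[z/y](γ[y; SUM(c)→f](σ[w='r'](S))) → 1
  S → 5
  ρ[z/w](S) → 5
  ρ[f/c](ρ[z/w](S)) → 5
  π[z,f](ρ[f/c](ρ[z/w](S))) → 5
  (ρ[z/y](γ[y; SUM(c)→f](σ[w='r'](S))) ∪ π[z,f](ρ[f/c](ρ[z/w](S)))) → 6
E2 per-node cardinality:
  S → 5
  ρ[z/w](S) → 5
  ρ[f/c](ρ[z/w](S)) → 5
  π[z,f](ρ[f/c](ρ[z/w](S))) → 5
  S → 5
  σ[w='r'](S) → 1
  γ[y; SUM(c)→f](σ[w='r'](S)) → 1
  ρ[z/y](γ[y; SUM(c)→f](σ[w='r'](S))) → 1
  (π[z,f](ρ[f/c](ρ[z/w](S))) ∪ ρ[z/y](γ[y; SUM(c)→f](σ[w='r'](S)))) → 6

E1 and E2 produce the same multiset:
z | f
p | 6
q | 3
q | 8
r | 3
s | 3
s | 3

yes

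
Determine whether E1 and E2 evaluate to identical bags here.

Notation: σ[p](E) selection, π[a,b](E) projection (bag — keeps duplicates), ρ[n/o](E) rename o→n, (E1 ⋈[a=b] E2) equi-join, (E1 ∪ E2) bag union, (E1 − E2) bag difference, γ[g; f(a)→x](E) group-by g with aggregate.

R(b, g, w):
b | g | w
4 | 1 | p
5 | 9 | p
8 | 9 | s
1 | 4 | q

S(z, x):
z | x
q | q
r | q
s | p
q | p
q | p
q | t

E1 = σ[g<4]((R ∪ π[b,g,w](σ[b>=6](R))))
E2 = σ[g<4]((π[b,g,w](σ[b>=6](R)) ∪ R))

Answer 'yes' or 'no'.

E1 stepwise |·|:
  R → 4
  R → 4
  σ[b>=6](R) → 1
  π[b,g,w](σ[b>=6](R)) → 1
  (R ∪ π[b,g,w](σ[b>=6](R))) → 5
  σ[g<4]((R ∪ π[b,g,w](σ[b>=6](R)))) → 1
E2 stepwise |·|:
  R → 4
  σ[b>=6](R) → 1
  π[b,g,w](σ[b>=6](R)) → 1
  R → 4
  (π[b,g,w](σ[b>=6](R)) ∪ R) → 5
  σ[g<4]((π[b,g,w](σ[b>=6](R)) ∪ R)) → 1

E1 and E2 produce the same multiset:
b | g | w
4 | 1 | p

yes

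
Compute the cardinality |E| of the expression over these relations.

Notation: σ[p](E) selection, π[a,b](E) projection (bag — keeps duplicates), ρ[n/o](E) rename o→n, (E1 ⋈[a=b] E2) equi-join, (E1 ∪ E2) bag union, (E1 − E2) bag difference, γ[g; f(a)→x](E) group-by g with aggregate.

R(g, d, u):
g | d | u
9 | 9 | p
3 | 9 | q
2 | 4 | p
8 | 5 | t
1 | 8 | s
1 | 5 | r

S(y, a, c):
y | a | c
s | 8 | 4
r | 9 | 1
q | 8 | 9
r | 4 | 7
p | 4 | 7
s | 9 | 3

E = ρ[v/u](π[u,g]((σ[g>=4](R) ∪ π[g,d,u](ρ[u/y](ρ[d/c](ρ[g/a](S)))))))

Subexpression sizes:
  R → 6
  σ[g>=4](R) → 2
  S → 6
  ρ[g/a](S) → 6
  ρ[d/c](ρ[g/a](S)) → 6
  ρ[u/y](ρ[d/c](ρ[g/a](S))) → 6
  π[g,d,u](ρ[u/y](ρ[d/c](ρ[g/a](S)))) → 6
  (σ[g>=4](R) ∪ π[g,d,u](ρ[u/y](ρ[d/c](ρ[g/a](S))))) → 8
  π[u,g]((σ[g>=4](R) ∪ π[g,d,u](ρ[u/y](ρ[d/c](ρ[g/a](S)))))) → 8
  ρ[v/u](π[u,g]((σ[g>=4](R) ∪ π[g,d,u](ρ[u/y](ρ[d/c](ρ[g/a](S))))))) → 8

|E| = 8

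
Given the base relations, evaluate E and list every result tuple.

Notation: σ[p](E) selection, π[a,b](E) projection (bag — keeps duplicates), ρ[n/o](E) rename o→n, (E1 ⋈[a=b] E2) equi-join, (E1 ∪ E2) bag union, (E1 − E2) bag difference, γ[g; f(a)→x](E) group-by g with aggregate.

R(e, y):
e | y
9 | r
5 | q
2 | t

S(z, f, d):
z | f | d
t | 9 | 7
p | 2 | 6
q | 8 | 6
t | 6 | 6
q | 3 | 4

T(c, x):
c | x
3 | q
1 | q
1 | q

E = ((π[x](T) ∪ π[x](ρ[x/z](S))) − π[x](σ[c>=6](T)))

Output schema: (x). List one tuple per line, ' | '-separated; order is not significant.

Row counts bottom-up:
  T → 3
  π[x](T) → 3
  S → 5
  ρ[x/z](S) → 5
  π[x](ρ[x/z](S)) → 5
  (π[x](T) ∪ π[x](ρ[x/z](S))) → 8
  T → 3
  σ[c>=6](T) → 0
  π[x](σ[c>=6](T)) → 0
  ((π[x](T) ∪ π[x](ρ[x/z](S))) − π[x](σ[c>=6](T))) → 8

== RESULT ==
x
p
q
q
q
q
q
t
t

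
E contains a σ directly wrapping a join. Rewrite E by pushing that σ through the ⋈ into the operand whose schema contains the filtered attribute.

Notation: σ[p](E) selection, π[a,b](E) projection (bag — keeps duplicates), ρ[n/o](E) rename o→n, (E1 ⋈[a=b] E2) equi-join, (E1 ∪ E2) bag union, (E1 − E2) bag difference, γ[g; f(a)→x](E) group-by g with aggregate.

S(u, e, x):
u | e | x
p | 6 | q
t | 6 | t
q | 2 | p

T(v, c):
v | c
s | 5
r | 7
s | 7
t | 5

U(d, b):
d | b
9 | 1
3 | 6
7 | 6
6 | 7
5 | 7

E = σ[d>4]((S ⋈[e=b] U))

σ filters on d, owned by the right side.
E' = (S ⋈[e=b] σ[d>4](U))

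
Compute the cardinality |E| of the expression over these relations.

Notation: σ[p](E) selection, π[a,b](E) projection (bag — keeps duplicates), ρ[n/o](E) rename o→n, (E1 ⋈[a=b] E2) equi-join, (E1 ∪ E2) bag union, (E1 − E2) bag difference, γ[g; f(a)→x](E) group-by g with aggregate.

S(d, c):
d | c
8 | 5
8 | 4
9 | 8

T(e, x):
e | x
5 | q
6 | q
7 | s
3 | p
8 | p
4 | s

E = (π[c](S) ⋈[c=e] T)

Row counts bottom-up:
  S → 3
  π[c](S) → 3
  T → 6
  (π[c](S) ⋈[c=e] T) → 3

|E| = 3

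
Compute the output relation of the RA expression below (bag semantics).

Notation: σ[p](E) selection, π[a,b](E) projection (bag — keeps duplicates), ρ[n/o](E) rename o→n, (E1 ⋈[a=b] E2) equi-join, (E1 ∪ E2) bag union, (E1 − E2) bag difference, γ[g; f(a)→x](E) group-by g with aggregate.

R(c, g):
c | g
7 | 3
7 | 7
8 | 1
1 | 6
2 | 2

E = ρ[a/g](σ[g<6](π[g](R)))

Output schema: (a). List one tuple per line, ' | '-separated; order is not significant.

Per-node cardinality:
  R → 5
  π[g](R) → 5
  σ[g<6](π[g](R)) → 3
  ρ[a/g](σ[g<6](π[g](R))) → 3

== RESULT ==
a
1
2
3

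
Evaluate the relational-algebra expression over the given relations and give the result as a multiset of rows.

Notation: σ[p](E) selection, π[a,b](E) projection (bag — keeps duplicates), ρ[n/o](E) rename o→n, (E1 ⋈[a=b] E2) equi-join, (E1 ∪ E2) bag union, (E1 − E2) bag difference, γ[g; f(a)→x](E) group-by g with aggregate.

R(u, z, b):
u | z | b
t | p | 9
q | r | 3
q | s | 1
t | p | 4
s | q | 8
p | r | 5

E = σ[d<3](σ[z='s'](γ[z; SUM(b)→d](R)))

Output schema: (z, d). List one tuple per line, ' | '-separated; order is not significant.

Subexpression sizes:
  R → 6
  γ[z; SUM(b)→d](R) → 4
  σ[z='s'](γ[z; SUM(b)→d](R)) → 1
  σ[d<3](σ[z='s'](γ[z; SUM(b)→d](R))) → 1

== RESULT ==
z | d
s | 1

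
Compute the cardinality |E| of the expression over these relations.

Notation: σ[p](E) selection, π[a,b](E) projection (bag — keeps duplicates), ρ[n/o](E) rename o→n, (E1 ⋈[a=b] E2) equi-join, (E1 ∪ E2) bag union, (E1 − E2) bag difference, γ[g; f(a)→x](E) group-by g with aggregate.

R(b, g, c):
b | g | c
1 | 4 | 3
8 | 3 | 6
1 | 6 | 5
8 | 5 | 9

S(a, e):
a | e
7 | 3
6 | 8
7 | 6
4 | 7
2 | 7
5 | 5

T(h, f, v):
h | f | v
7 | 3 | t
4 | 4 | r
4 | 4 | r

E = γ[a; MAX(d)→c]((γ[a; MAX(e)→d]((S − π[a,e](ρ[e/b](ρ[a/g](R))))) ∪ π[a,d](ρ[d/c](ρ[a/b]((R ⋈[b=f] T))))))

Per-node cardinality:
  S → 6
  R → 4
  ρ[a/g](R) → 4
  ρ[e/b](ρ[a/g](R)) → 4
  π[a,e](ρ[e/b](ρ[a/g](R))) → 4
  (S − π[a,e](ρ[e/b](ρ[a/g](R)))) → 6
  γ[a; MAX(e)→d]((S − π[a,e](ρ[e/b](ρ[a/g](R))))) → 5
  R → 4
  T → 3
  (R ⋈[b=f] T) → 0
  ρ[a/b]((R ⋈[b=f] T)) → 0
  ρ[d/c](ρ[a/b]((R ⋈[b=f] T))) → 0
  π[a,d](ρ[d/c](ρ[a/b]((R ⋈[b=f] T)))) → 0
  (γ[a; MAX(e)→d]((S − π[a,e](ρ[e/b](ρ[a/g](R))))) ∪ π[a,d](ρ[d/c](ρ[a/b]((R ⋈[b=f] T))))) → 5
  γ[a; MAX(d)→c]((γ[a; MAX(e)→d]((S − π[a,e](ρ[e/b](ρ[a/g](R))))) ∪ π[a,d](ρ[d/c](ρ[a/b]((R ⋈[b=f] T)))))) → 5

|E| = 5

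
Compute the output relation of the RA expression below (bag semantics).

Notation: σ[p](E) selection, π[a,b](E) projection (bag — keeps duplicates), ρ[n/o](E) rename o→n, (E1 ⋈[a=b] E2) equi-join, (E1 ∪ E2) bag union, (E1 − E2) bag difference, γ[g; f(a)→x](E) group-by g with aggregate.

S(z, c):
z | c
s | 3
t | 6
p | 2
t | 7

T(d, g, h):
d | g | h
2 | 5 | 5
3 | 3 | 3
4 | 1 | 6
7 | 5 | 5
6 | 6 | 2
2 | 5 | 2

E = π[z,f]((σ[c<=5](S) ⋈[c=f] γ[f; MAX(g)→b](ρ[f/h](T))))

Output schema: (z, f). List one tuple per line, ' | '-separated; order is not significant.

Per-node cardinality:
  S → 4
  σ[c<=5](S) → 2
  T → 6
  ρ[f/h](T) → 6
  γ[f; MAX(g)→b](ρ[f/h](T)) → 4
  (σ[c<=5](S) ⋈[c=f] γ[f; MAX(g)→b](ρ[f/h](T))) → 2
  π[z,f]((σ[c<=5](S) ⋈[c=f] γ[f; MAX(g)→b](ρ[f/h](T)))) → 2

== RESULT ==
z | f
p | 2
s | 3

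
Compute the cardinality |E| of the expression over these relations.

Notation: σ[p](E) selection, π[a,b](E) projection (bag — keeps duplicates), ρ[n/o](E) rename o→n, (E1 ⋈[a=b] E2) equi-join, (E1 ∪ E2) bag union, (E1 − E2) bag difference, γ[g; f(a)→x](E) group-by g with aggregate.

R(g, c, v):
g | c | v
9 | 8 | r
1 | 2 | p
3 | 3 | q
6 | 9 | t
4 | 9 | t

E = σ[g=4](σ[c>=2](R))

Subexpression sizes:
  R → 5
  σ[c>=2](R) → 5
  σ[g=4](σ[c>=2](R)) → 1

|E| = 1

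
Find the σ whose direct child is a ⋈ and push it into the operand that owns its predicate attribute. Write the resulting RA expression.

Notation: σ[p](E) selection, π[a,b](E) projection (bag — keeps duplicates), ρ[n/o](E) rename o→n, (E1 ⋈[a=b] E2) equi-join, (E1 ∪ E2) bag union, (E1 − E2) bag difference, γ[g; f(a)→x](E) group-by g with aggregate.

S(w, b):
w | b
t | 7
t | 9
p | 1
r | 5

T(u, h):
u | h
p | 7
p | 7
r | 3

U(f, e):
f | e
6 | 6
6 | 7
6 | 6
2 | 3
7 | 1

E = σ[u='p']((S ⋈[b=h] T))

σ filters on u, owned by the right side.
E' = (S ⋈[b=h] σ[u='p'](T))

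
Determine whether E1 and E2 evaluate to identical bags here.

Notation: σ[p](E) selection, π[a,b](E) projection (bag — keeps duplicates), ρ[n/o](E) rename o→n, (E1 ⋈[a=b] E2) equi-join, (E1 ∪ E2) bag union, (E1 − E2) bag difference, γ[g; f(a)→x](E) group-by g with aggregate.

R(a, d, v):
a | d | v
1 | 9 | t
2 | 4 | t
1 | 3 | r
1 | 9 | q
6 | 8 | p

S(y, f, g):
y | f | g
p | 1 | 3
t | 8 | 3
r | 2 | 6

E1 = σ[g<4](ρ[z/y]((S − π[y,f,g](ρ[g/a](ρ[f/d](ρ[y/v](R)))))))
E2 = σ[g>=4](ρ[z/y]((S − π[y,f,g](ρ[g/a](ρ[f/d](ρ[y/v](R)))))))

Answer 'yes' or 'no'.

E1 stepwise |·|:
  S → 3
  R → 5
  ρ[y/v](R) → 5
  ρ[f/d](ρ[y/v](R)) → 5
  ρ[g/a](ρ[f/d](ρ[y/v](R))) → 5
  π[y,f,g](ρ[g/a](ρ[f/d](ρ[y/v](R)))) → 5
  (S − π[y,f,g](ρ[g/a](ρ[f/d](ρ[y/v](R))))) → 3
  ρ[z/y]((S − π[y,f,g](ρ[g/a](ρ[f/d](ρ[y/v](R)))))) → 3
  σ[g<4](ρ[z/y]((S − π[y,f,g](ρ[g/a](ρ[f/d](ρ[y/v](R))))))) → 2
E2 stepwise |·|:
  S → 3
  R → 5
  ρ[y/v](R) → 5
  ρ[f/d](ρ[y/v](R)) → 5
  ρ[g/a](ρ[f/d](ρ[y/v](R))) → 5
  π[y,f,g](ρ[g/a](ρ[f/d](ρ[y/v](R)))) → 5
  (S − π[y,f,g](ρ[g/a](ρ[f/d](ρ[y/v](R))))) → 3
  ρ[z/y]((S − π[y,f,g](ρ[g/a](ρ[f/d](ρ[y/v](R)))))) → 3
  σ[g>=4](ρ[z/y]((S − π[y,f,g](ρ[g/a](ρ[f/d](ρ[y/v](R))))))) → 1

E1 result:
z | f | g
p | 1 | 3
t | 8 | 3
E2 result:
z | f | g
r | 2 | 6
Witness: ('t', 8, 3) appears 1× in E1 but 0× in E2.

no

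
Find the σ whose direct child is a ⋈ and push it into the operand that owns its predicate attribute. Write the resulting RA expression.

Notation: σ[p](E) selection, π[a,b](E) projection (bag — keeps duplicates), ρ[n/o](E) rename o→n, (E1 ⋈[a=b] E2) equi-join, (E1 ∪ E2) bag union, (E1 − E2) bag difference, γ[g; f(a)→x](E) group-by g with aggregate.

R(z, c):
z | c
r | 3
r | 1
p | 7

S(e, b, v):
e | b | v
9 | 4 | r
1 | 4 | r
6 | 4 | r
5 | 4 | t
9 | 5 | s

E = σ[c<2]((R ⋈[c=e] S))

σ filters on c, owned by the left side.
E' = (σ[c<2](R) ⋈[c=e] S)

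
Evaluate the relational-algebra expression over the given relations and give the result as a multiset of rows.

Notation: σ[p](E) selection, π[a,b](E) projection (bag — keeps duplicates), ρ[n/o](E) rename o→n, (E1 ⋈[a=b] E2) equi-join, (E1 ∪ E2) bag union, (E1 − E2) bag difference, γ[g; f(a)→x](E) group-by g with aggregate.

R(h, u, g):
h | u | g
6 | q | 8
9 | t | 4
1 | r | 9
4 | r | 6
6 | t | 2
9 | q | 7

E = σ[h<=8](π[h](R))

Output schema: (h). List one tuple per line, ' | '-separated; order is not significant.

Per-node cardinality:
  R → 6
  π[h](R) → 6
  σ[h<=8](π[h](R)) → 4

== RESULT ==
h
1
4
6
6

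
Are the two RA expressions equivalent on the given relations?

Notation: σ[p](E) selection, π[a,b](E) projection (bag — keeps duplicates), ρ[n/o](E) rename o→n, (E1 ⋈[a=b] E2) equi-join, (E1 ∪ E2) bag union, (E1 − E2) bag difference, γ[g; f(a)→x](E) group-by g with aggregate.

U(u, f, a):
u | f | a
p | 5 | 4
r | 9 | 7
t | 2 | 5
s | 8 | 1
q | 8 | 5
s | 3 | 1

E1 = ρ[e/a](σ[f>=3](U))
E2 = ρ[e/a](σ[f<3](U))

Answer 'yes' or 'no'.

E1 stepwise |·|:
  U → 6
  σ[f>=3](U) → 5
  ρ[e/a](σ[f>=3](U)) → 5
E2 stepwise |·|:
  U → 6
  σ[f<3](U) → 1
  ρ[e/a](σ[f<3](U)) → 1

E1 result:
u | f | e
p | 5 | 4
q | 8 | 5
r | 9 | 7
s | 3 | 1
s | 8 | 1
E2 result:
u | f | e
t | 2 | 5
Witness: ('s', 3, 1) appears 1× in E1 but 0× in E2.

no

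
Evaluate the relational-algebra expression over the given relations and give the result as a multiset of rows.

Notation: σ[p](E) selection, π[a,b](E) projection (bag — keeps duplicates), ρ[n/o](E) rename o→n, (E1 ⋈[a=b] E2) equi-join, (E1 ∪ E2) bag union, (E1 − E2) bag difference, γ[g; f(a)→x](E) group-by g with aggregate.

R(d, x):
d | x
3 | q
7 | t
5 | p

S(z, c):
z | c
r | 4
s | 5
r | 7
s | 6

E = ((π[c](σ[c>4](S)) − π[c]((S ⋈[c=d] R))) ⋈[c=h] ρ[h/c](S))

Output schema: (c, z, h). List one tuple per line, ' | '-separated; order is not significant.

Row counts bottom-up:
  S → 4
  σ[c>4](S) → 3
  π[c](σ[c>4](S)) → 3
  S → 4
  R → 3
  (S ⋈[c=d] R) → 2
  π[c]((S ⋈[c=d] R)) → 2
  (π[c](σ[c>4](S)) − π[c]((S ⋈[c=d] R))) → 1
  S → 4
  ρ[h/c](S) → 4
  ((π[c](σ[c>4](S)) − π[c]((S ⋈[c=d] R))) ⋈[c=h] ρ[h/c](S)) → 1

== RESULT ==
c | z | h
6 | s | 6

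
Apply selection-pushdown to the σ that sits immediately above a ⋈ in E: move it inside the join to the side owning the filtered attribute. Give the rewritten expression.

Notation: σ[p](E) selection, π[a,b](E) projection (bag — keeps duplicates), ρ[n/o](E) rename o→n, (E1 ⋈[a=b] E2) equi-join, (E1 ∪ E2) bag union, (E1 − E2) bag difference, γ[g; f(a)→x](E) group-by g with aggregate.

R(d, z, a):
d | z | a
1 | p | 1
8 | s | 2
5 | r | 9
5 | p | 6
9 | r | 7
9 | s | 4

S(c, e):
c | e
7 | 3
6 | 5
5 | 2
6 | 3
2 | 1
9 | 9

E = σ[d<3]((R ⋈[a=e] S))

σ filters on d, owned by the left side.
E' = (σ[d<3](R) ⋈[a=e] S)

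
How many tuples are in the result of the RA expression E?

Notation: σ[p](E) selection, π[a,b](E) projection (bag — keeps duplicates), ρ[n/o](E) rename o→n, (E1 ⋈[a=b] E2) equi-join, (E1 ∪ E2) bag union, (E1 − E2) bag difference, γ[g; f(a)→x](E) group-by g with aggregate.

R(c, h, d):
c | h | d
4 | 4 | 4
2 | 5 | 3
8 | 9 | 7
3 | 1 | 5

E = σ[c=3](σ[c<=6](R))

Row counts bottom-up:
  R → 4
  σ[c<=6](R) → 3
  σ[c=3](σ[c<=6](R)) → 1

|E| = 1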